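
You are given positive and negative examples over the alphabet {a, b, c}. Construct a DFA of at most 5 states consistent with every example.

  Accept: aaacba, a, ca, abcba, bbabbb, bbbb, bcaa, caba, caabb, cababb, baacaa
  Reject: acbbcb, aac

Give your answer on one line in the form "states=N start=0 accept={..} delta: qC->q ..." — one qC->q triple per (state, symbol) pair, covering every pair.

Grow the machine one transition at a time. Run the examples from 0; the earliest place one falls off (shortest prefix, ties alphabetical) gets sent to the lowest-numbered state that keeps every Accept/Reject pair distinguishable — a pair clashes when both reach the same state with identical unread suffix — and to a fresh state only if none does.
a: 0a undefined. 0a->0: ok.
b: 0b undefined. 0b->0: ok.
c: 0c undefined. 0c->0: no, aaacba/acbbcb meet in 0. Open state 1: 0c->1.
ca: 1a undefined. 1a->0: ok.
acb: 1b undefined. 1b->0: no, aaacba/acbbcb meet in 0. 1b->1: ok.
acbbc: 1c undefined. 1c->0: no, aaacba/acbbcb meet in 0. 1c->1: ok.
All examples now run through 2 states with every (state, symbol) defined. Accept strings end in {0}, Reject strings end in {1}; accept={0}.

states=2 start=0 accept={0} delta: 0a->0 0b->0 0c->1 1a->0 1b->1 1c->1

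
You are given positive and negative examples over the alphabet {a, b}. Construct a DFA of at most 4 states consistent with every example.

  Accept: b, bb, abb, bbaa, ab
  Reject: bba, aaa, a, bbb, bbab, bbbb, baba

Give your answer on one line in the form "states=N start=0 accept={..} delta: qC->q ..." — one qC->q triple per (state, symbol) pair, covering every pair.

State merging on the prefix tree: take the shortest (then alphabetical) example prefix whose next move is undefined and point that move at state 0, else 1, else 2, ...; a target is out if some Accept/Reject pair would then sit in one state with the same input left (inseparable). If every existing state is out, open a new one.
a: 0a undefined. 0a->0: ok.
b: 0b undefined. 0b->0: no, b/bba meet in 0. Open state 1: 0b->1.
ba: 1a undefined. 1a->0: ok.
bb: 1b undefined. 1b->0: no, b/bbb meet in 1. 1b->1: no, b/bbb meet in 1. Open state 2: 1b->2.
bba: 2a undefined. 2a->0: no, b/bbab meet in 1. 2a->1: no, b/bba meet in 1. 2a->2: no, bb/bba meet in 2. Open state 3: 2a->3.
bbb: 2b undefined. 2b->0: no, b/bbbb meet in 1. 2b->1: no, b/bbb meet in 1. 2b->2: no, bb/bbb meet in 2. 2b->3: ok.
bbaa: 3a undefined. 3a->0: no, bbaa/aaa meet in 0. 3a->1: ok.
bbab: 3b undefined. 3b->0: ok.
All examples now run through 4 states with every (state, symbol) defined. Accept strings end in {1,2}, Reject strings end in {0,3}; accept={1,2}.

states=4 start=0 accept={1,2} delta: 0a->0 0b->1 1a->0 1b->2 2a->3 2b->3 3a->1 3b->0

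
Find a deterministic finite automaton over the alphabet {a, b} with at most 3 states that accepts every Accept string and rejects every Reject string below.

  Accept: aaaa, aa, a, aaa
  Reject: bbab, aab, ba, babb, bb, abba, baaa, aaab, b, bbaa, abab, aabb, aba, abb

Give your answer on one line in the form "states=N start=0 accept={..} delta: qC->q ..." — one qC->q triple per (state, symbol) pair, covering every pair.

states=2 start=0 accept={0} delta: 0a->0 0b->1 1a->1 1b->1

Grow the machine one transition at a time. Run the examples from 0; the earliest place one falls off (shortest prefix, ties alphabetical) gets sent to the lowest-numbered state that keeps every Accept/Reject pair distinguishable — a pair clashes when both reach the same state with identical unread suffix — and to a fresh state only if none does.
a: 0a undefined. 0a->0: ok.
b: 0b undefined. 0b->0: no, aaaa/bbab meet in 0. Open state 1: 0b->1.
ba: 1a undefined. 1a->0: no, aaaa/ba meet in 0. 1a->1: ok.
bb: 1b undefined. 1b->0: no, aaaa/bb meet in 0. 1b->1: ok.
All examples now run through 2 states with every (state, symbol) defined. Accept strings end in {0}, Reject strings end in {1}; accept={0}.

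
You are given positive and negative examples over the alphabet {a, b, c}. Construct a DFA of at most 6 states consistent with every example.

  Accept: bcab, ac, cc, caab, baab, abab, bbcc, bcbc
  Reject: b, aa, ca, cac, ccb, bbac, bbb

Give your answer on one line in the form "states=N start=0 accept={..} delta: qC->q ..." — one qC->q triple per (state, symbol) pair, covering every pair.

State merging on the prefix tree: take the shortest (then alphabetical) example prefix whose next move is undefined and point that move at state 0, else 1, else 2, ...; a target is out if some Accept/Reject pair would then sit in one state with the same input left (inseparable). If every existing state is out, open a new one.
a: 0a undefined. 0a->0: ok.
b: 0b undefined. 0b->0: no, ac/bbac meet in 0 with "c" left. Open state 1: 0b->1.
c: 0c undefined. 0c->0: no, ac/aa meet in 0. 0c->1: no, ac/b meet in 1. Open state 2: 0c->2.
ba: 1a undefined. 1a->0: no, baab/b meet in 1. 1a->1: ok.
bb: 1b undefined. 1b->0: no, ac/bbac meet in 2. 1b->1: no, baab/b meet in 1. 1b->2: ok.
bc: 1c undefined. 1c->0: no, bcab/b meet in 1. 1c->1: ok.
ca: 2a undefined. 2a->0: no, bcab/cac meet in 2. 2a->1: ok.
cc: 2c undefined. 2c->0: no, cc/aa meet in 0. 2c->1: no, bcab/ccb meet in 2. 2c->2: ok.
bbb: 2b undefined. 2b->0: ok.
All examples now run through 3 states with every (state, symbol) defined. Accept strings end in {2}, Reject strings end in {0,1}; accept={2}.

states=3 start=0 accept={2} delta: 0a->0 0b->1 0c->2 1a->1 1b->2 1c->1 2a->1 2b->0 2c->2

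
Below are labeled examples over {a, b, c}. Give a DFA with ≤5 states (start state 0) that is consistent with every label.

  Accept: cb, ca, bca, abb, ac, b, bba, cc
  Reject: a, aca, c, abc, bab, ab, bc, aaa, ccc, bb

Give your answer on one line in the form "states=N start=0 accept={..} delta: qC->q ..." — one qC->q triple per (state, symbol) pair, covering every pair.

states=4 start=0 accept={2} delta: 0a->1 0b->2 0c->3 1a->0 1b->0 1c->2 2a->1 2b->3 2c->3 3a->2 3b->2 3c->2

Fold the examples into a partial DFA from state 0: repeatedly fix the first undefined (state, symbol) met by the shortest-then-alphabetical prefix, trying targets in increasing order and rejecting any under which an Accept and a Reject string meet in one state with the same remainder; add a state when all current targets are rejected. Accepting states are where Accept strings end.
a: 0a undefined. 0a->0: no, ca/aca meet in 0 with "ca" left. Open state 1: 0a->1.
b: 0b undefined. 0b->0: no, b/bb meet in 0. 0b->1: no, bca/aca meet in 1 with "ca" left. Open state 2: 0b->2.
c: 0c undefined. 0c->0: no, ca/a meet in 1. 0c->1: no, cb/ab meet in 1 with "b" left. 0c->2: no, cb/bb meet in 2 with "b" left. Open state 3: 0c->3.
aa: 1a undefined. 1a->0: ok.
ab: 1b undefined. 1b->0: ok.
ac: 1c undefined. 1c->0: no, ac/ab meet in 0. 1c->1: no, ac/a meet in 1. 1c->2: ok.
ba: 2a undefined. 2a->0: no, abb/bab meet in 2. 2a->1: ok.
bb: 2b undefined. 2b->0: no, bba/a meet in 1. 2b->1: no, bba/bab meet in 0. 2b->2: no, abb/bb meet in 2. 2b->3: ok.
bc: 2c undefined. 2c->0: no, bca/a meet in 1. 2c->1: no, bca/bab meet in 0. 2c->2: no, bca/a meet in 1. 2c->3: ok.
ca: 3a undefined. 3a->0: no, ca/bab meet in 0. 3a->1: no, ca/a meet in 1. 3a->2: ok.
cb: 3b undefined. 3b->0: no, cb/bab meet in 0. 3b->1: no, cb/a meet in 1. 3b->2: ok.
cc: 3c undefined. 3c->0: no, cc/bab meet in 0. 3c->1: no, cb/ccc meet in 2. 3c->2: ok.
All examples now run through 4 states with every (state, symbol) defined. Accept strings end in {2}, Reject strings end in {0,1,3}; accept={2}.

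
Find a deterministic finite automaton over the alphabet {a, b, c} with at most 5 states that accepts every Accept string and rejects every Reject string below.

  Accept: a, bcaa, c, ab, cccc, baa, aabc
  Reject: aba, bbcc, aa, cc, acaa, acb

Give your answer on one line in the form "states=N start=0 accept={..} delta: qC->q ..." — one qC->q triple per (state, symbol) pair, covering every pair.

Grow the machine one transition at a time. Run the examples from 0; the earliest place one falls off (shortest prefix, ties alphabetical) gets sent to the lowest-numbered state that keeps every Accept/Reject pair distinguishable — a pair clashes when both reach the same state with identical unread suffix — and to a fresh state only if none does.
a: 0a undefined. 0a->0: no, a/aa meet in 0. Open state 1: 0a->1.
b: 0b undefined. 0b->0: no, baa/aa meet in 1 with "a" left. 0b->1: no, bcaa/acaa meet in 1 with "caa" left. Open state 2: 0b->2.
c: 0c undefined. 0c->0: no, c/cc meet in 0. 0c->1: ok.
aa: 1a undefined. 1a->0: ok.
ab: 1b undefined. 1b->0: no, a/aba meet in 1. 1b->1: ok.
ac: 1c undefined. 1c->0: no, cccc/aba meet in 0. 1c->1: no, a/cc meet in 1. 1c->2: no, baa/acaa meet in 2 with "aa" left. Open state 3: 1c->3.
ba: 2a undefined. 2a->0: ok.
bb: 2b undefined. 2b->0: ok.
bc: 2c undefined. 2c->0: no, bcaa/aba meet in 0. 2c->1: ok.
aca: 3a undefined. 3a->0: no, a/acaa meet in 1. 3a->1: ok.
acb: 3b undefined. 3b->0: ok.
ccc: 3c undefined. 3c->0: ok.
All examples now run through 4 states with every (state, symbol) defined. Accept strings end in {1}, Reject strings end in {0,3}; accept={1}.

states=4 start=0 accept={1} delta: 0a->1 0b->2 0c->1 1a->0 1b->1 1c->3 2a->0 2b->0 2c->1 3a->1 3b->0 3c->0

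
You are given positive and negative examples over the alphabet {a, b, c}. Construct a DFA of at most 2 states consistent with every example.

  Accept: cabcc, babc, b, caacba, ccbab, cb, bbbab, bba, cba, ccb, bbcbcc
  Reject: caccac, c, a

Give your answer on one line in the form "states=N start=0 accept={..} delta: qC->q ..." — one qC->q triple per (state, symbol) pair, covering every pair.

State merging on the prefix tree: take the shortest (then alphabetical) example prefix whose next move is undefined and point that move at state 0, else 1, else 2, ...; a target is out if some Accept/Reject pair would then sit in one state with the same input left (inseparable). If every existing state is out, open a new one.
a: 0a undefined. 0a->0: ok.
b: 0b undefined. 0b->0: no, babc/c meet in 0 with "c" left. Open state 1: 0b->1.
c: 0c undefined. 0c->0: ok.
ba: 1a undefined. 1a->0: no, caacba/caccac meet in 0. 1a->1: ok.
bb: 1b undefined. 1b->0: no, babc/caccac meet in 0. 1b->1: ok.
bbc: 1c undefined. 1c->0: no, cabcc/caccac meet in 0. 1c->1: ok.
All examples now run through 2 states with every (state, symbol) defined. Accept strings end in {1}, Reject strings end in {0}; accept={1}.

states=2 start=0 accept={1} delta: 0a->0 0b->1 0c->0 1a->1 1b->1 1c->1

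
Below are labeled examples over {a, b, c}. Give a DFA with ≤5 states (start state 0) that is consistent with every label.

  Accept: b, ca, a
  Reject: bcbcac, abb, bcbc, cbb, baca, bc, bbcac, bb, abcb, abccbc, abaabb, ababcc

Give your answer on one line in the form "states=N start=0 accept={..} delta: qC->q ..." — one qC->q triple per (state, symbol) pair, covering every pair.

State merging on the prefix tree: take the shortest (then alphabetical) example prefix whose next move is undefined and point that move at state 0, else 1, else 2, ...; a target is out if some Accept/Reject pair would then sit in one state with the same input left (inseparable). If every existing state is out, open a new one.
a: 0a undefined. 0a->0: ok.
b: 0b undefined. 0b->0: no, b/abb meet in 0. Open state 1: 0b->1.
c: 0c undefined. 0c->0: ok.
ba: 1a undefined. 1a->0: no, ca/baca meet in 0. 1a->1: ok.
bb: 1b undefined. 1b->0: no, b/abaabb meet in 1. 1b->1: no, b/abb meet in 1. Open state 2: 1b->2.
bc: 1c undefined. 1c->0: no, b/abcb meet in 1. 1c->1: no, b/baca meet in 1. 1c->2: ok.
bbc: 2c undefined. 2c->0: no, ca/bbcac meet in 0. 2c->1: no, b/abccbc meet in 1. 2c->2: ok.
bcb: 2b undefined. 2b->0: no, ca/bcbcac meet in 0. 2b->1: no, b/abcb meet in 1. 2b->2: ok.
baca: 2a undefined. 2a->0: no, ca/bcbcac meet in 0. 2a->1: no, b/baca meet in 1. 2a->2: ok.
All examples now run through 3 states with every (state, symbol) defined. Accept strings end in {0,1}, Reject strings end in {2}; accept={0,1}.

states=3 start=0 accept={0,1} delta: 0a->0 0b->1 0c->0 1a->1 1b->2 1c->2 2a->2 2b->2 2c->2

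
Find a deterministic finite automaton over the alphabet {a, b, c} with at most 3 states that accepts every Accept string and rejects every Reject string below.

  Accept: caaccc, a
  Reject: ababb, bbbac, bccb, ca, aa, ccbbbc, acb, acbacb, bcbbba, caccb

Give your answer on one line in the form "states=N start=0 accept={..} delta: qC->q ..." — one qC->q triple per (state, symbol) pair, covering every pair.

states=3 start=0 accept={1} delta: 0a->1 0b->0 0c->1 1a->0 1b->1 1c->2 2a->1 2b->2 2c->0

State merging on the prefix tree: take the shortest (then alphabetical) example prefix whose next move is undefined and point that move at state 0, else 1, else 2, ...; a target is out if some Accept/Reject pair would then sit in one state with the same input left (inseparable). If every existing state is out, open a new one.
a: 0a undefined. 0a->0: no, a/aa meet in 0. Open state 1: 0a->1.
b: 0b undefined. 0b->0: ok.
c: 0c undefined. 0c->0: no, a/ca meet in 1. 0c->1: ok.
aa: 1a undefined. 1a->0: ok.
ab: 1b undefined. 1b->0: no, a/bcbbba meet in 1. 1b->1: ok.
ac: 1c undefined. 1c->0: no, caaccc/ababb meet in 0. 1c->1: no, caaccc/bbbac meet in 1. Open state 2: 1c->2.
acb: 2b undefined. 2b->0: no, a/ccbbbc meet in 1. 2b->1: no, a/bccb meet in 1. 2b->2: ok.
acba: 2a undefined. 2a->0: no, a/acbacb meet in 1. 2a->1: ok.
caacc: 2c undefined. 2c->0: ok.
All examples now run through 3 states with every (state, symbol) defined. Accept strings end in {1}, Reject strings end in {0,2}; accept={1}.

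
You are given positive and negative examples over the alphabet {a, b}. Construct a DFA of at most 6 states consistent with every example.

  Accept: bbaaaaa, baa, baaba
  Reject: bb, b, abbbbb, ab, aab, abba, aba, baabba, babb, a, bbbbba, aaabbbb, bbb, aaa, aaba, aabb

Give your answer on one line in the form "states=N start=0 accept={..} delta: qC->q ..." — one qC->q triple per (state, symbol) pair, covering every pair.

Grow the machine one transition at a time. Run the examples from 0; the earliest place one falls off (shortest prefix, ties alphabetical) gets sent to the lowest-numbered state that keeps every Accept/Reject pair distinguishable — a pair clashes when both reach the same state with identical unread suffix — and to a fresh state only if none does.
a: 0a undefined. 0a->0: ok.
b: 0b undefined. 0b->0: no, bbaaaaa/bb meet in 0. Open state 1: 0b->1.
ba: 1a undefined. 1a->0: no, baa/aba meet in 0. 1a->1: no, baa/b meet in 1. Open state 2: 1a->2.
bb: 1b undefined. 1b->0: no, bbaaaaa/bb meet in 0. 1b->1: ok.
baa: 2a undefined. 2a->0: no, bbaaaaa/a meet in 0. 2a->1: no, bbaaaaa/abba meet in 2. 2a->2: no, bbaaaaa/abba meet in 2. Open state 3: 2a->3.
bab: 2b undefined. 2b->0: ok.
baab: 3b undefined. 3b->0: no, baaba/a meet in 0. 3b->1: no, baaba/abba meet in 2. 3b->2: ok.
bbaaa: 3a undefined. 3a->0: no, bbaaaaa/baabba meet in 0. 3a->1: ok.
All examples now run through 4 states with every (state, symbol) defined. Accept strings end in {3}, Reject strings end in {0,1,2}; accept={3}.

states=4 start=0 accept={3} delta: 0a->0 0b->1 1a->2 1b->1 2a->3 2b->0 3a->1 3b->2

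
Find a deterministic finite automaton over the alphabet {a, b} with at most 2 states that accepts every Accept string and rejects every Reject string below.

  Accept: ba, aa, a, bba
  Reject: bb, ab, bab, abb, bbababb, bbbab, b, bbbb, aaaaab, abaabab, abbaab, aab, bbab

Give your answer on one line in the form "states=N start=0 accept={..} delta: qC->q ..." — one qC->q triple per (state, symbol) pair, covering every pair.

states=2 start=0 accept={0} delta: 0a->0 0b->1 1a->0 1b->1

Grow the machine one transition at a time. Run the examples from 0; the earliest place one falls off (shortest prefix, ties alphabetical) gets sent to the lowest-numbered state that keeps every Accept/Reject pair distinguishable — a pair clashes when both reach the same state with identical unread suffix — and to a fresh state only if none does.
a: 0a undefined. 0a->0: ok.
b: 0b undefined. 0b->0: no, ba/bb meet in 0. Open state 1: 0b->1.
ba: 1a undefined. 1a->0: ok.
bb: 1b undefined. 1b->0: no, ba/bb meet in 0. 1b->1: ok.
All examples now run through 2 states with every (state, symbol) defined. Accept strings end in {0}, Reject strings end in {1}; accept={0}.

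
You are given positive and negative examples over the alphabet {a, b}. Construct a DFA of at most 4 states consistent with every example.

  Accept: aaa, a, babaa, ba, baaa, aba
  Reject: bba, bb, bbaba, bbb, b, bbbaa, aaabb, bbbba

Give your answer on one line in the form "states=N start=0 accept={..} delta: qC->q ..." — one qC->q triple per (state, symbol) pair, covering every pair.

State merging on the prefix tree: take the shortest (then alphabetical) example prefix whose next move is undefined and point that move at state 0, else 1, else 2, ...; a target is out if some Accept/Reject pair would then sit in one state with the same input left (inseparable). If every existing state is out, open a new one.
a: 0a undefined. 0a->0: ok.
b: 0b undefined. 0b->0: no, aaa/bba meet in 0. Open state 1: 0b->1.
ba: 1a undefined. 1a->0: ok.
bb: 1b undefined. 1b->0: no, aaa/bba meet in 0. 1b->1: no, aaa/bba meet in 0. Open state 2: 1b->2.
bba: 2a undefined. 2a->0: no, aaa/bba meet in 0. 2a->1: ok.
bbb: 2b undefined. 2b->0: no, aaa/bbb meet in 0. 2b->1: no, aaa/bbbaa meet in 0. 2b->2: no, aaa/bbbaa meet in 0. Open state 3: 2b->3.
bbba: 3a undefined. 3a->0: no, aaa/bbbaa meet in 0. 3a->1: no, aaa/bbbaa meet in 0. 3a->2: ok.
bbbb: 3b undefined. 3b->0: no, aaa/bbbba meet in 0. 3b->1: no, aaa/bbbba meet in 0. 3b->2: ok.
All examples now run through 4 states with every (state, symbol) defined. Accept strings end in {0}, Reject strings end in {1,2,3}; accept={0}.

states=4 start=0 accept={0} delta: 0a->0 0b->1 1a->0 1b->2 2a->1 2b->3 3a->2 3b->2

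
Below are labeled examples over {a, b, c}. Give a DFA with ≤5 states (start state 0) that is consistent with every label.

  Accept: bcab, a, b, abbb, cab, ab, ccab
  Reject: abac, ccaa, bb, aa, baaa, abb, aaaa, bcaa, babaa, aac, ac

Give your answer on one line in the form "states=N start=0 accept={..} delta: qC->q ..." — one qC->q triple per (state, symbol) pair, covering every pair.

Fold the examples into a partial DFA from state 0: repeatedly fix the first undefined (state, symbol) met by the shortest-then-alphabetical prefix, trying targets in increasing order and rejecting any under which an Accept and a Reject string meet in one state with the same remainder; add a state when all current targets are rejected. Accepting states are where Accept strings end.
a: 0a undefined. 0a->0: no, a/aa meet in 0. Open state 1: 0a->1.
b: 0b undefined. 0b->0: no, b/bb meet in 0. 0b->1: no, ab/bb meet in 1 with "b" left. Open state 2: 0b->2.
c: 0c undefined. 0c->0: ok.
aa: 1a undefined. 1a->0: ok.
ab: 1b undefined. 1b->0: no, b/abb meet in 2. 1b->1: no, a/abb meet in 1. 1b->2: ok.
ac: 1c undefined. 1c->0: ok.
ba: 2a undefined. 2a->0: no, a/babaa meet in 1. 2a->1: no, a/baaa meet in 1. 2a->2: no, b/baaa meet in 2. Open state 3: 2a->3.
bb: 2b undefined. 2b->0: ok.
bc: 2c undefined. 2c->0: ok.
baa: 3a undefined. 3a->0: no, a/baaa meet in 1. 3a->1: ok.
bab: 3b undefined. 3b->0: ok.
abac: 3c undefined. 3c->0: ok.
All examples now run through 4 states with every (state, symbol) defined. Accept strings end in {1,2}, Reject strings end in {0}; accept={1,2}.

states=4 start=0 accept={1,2} delta: 0a->1 0b->2 0c->0 1a->0 1b->2 1c->0 2a->3 2b->0 2c->0 3a->1 3b->0 3c->0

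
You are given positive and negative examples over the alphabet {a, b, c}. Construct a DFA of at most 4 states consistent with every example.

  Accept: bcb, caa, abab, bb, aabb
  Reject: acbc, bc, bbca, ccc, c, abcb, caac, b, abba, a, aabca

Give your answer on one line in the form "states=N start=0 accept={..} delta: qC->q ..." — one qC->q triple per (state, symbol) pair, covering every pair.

states=3 start=0 accept={2} delta: 0a->1 0b->1 0c->0 1a->2 1b->2 1c->1 2a->1 2b->2 2c->0

State merging on the prefix tree: take the shortest (then alphabetical) example prefix whose next move is undefined and point that move at state 0, else 1, else 2, ...; a target is out if some Accept/Reject pair would then sit in one state with the same input left (inseparable). If every existing state is out, open a new one.
a: 0a undefined. 0a->0: no, bcb/abcb meet in 0 with "bcb" left. Open state 1: 0a->1.
b: 0b undefined. 0b->0: no, bb/b meet in 0. 0b->1: ok.
c: 0c undefined. 0c->0: ok.
aa: 1a undefined. 1a->0: no, caa/ccc meet in 0. 1a->1: no, caa/b meet in 1. Open state 2: 1a->2.
ab: 1b undefined. 1b->0: no, caa/abba meet in 2. 1b->1: no, bcb/abcb meet in 1 with "cb" left. 1b->2: ok.
ac: 1c undefined. 1c->0: no, bcb/b meet in 1. 1c->1: ok.
aab: 2b undefined. 2b->0: no, aabb/bc meet in 1. 2b->1: no, bcb/abba meet in 2. 2b->2: ok.
aba: 2a undefined. 2a->0: no, abab/bc meet in 1. 2a->1: ok.
abc: 2c undefined. 2c->0: ok.
All examples now run through 3 states with every (state, symbol) defined. Accept strings end in {2}, Reject strings end in {0,1}; accept={2}.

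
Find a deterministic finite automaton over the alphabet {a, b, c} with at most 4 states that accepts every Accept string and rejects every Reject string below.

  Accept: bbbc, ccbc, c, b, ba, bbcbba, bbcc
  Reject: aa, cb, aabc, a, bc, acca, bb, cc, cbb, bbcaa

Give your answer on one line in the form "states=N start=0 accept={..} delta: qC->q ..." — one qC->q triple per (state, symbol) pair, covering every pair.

State merging on the prefix tree: take the shortest (then alphabetical) example prefix whose next move is undefined and point that move at state 0, else 1, else 2, ...; a target is out if some Accept/Reject pair would then sit in one state with the same input left (inseparable). If every existing state is out, open a new one.
a: 0a undefined. 0a->0: ok.
b: 0b undefined. 0b->0: no, bbbc/aabc meet in 0 with "c" left. Open state 1: 0b->1.
c: 0c undefined. 0c->0: no, ccbc/aabc meet in 1 with "c" left. 0c->1: ok.
ba: 1a undefined. 1a->0: no, ba/aa meet in 0. 1a->1: ok.
bb: 1b undefined. 1b->0: no, bbbc/aabc meet in 1 with "c" left. 1b->1: no, bbbc/aabc meet in 1 with "c" left. Open state 2: 1b->2.
bc: 1c undefined. 1c->0: no, ccbc/aa meet in 0. 1c->1: no, c/aabc meet in 1. 1c->2: ok.
bbb: 2b undefined. 2b->0: ok.
bbc: 2c undefined. 2c->0: no, bbcbba/acca meet in 2 with "a" left. 2c->1: no, bbbc/bbcaa meet in 1. 2c->2: no, bbcc/cb meet in 2. Open state 3: 2c->3.
acca: 2a undefined. 2a->0: ok.
bbca: 3a undefined. 3a->0: ok.
bbcb: 3b undefined. 3b->0: ok.
bbcc: 3c undefined. 3c->0: no, bbcc/aa meet in 0. 3c->1: ok.
All examples now run through 4 states with every (state, symbol) defined. Accept strings end in {1}, Reject strings end in {0,2}; accept={1}.

states=4 start=0 accept={1} delta: 0a->0 0b->1 0c->1 1a->1 1b->2 1c->2 2a->0 2b->0 2c->3 3a->0 3b->0 3c->1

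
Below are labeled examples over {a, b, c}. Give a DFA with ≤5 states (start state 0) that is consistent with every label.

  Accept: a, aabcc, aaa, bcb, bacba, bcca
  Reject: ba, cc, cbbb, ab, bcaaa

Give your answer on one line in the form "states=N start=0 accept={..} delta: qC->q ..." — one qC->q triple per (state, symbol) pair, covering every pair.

states=3 start=0 accept={0} delta: 0a->0 0b->1 0c->1 1a->1 1b->1 1c->2 2a->1 2b->0 2c->0

Grow the machine one transition at a time. Run the examples from 0; the earliest place one falls off (shortest prefix, ties alphabetical) gets sent to the lowest-numbered state that keeps every Accept/Reject pair distinguishable — a pair clashes when both reach the same state with identical unread suffix — and to a fresh state only if none does.
a: 0a undefined. 0a->0: ok.
b: 0b undefined. 0b->0: no, a/ba meet in 0. Open state 1: 0b->1.
c: 0c undefined. 0c->0: no, a/cc meet in 0. 0c->1: ok.
ba: 1a undefined. 1a->0: no, a/ba meet in 0. 1a->1: ok.
bc: 1c undefined. 1c->0: no, a/cc meet in 0. 1c->1: no, aabcc/ba meet in 1. Open state 2: 1c->2.
cb: 1b undefined. 1b->0: no, a/cbbb meet in 0. 1b->1: ok.
bca: 2a undefined. 2a->0: no, a/bcaaa meet in 0. 2a->1: ok.
bcb: 2b undefined. 2b->0: ok.
bcc: 2c undefined. 2c->0: ok.
All examples now run through 3 states with every (state, symbol) defined. Accept strings end in {0}, Reject strings end in {1,2}; accept={0}.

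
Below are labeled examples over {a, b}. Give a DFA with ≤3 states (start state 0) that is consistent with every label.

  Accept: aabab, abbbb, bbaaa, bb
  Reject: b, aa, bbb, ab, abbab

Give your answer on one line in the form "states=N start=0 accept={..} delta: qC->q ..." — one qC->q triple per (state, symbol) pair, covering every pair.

states=3 start=0 accept={2} delta: 0a->0 0b->1 1a->1 1b->2 2a->2 2b->1

Fold the examples into a partial DFA from state 0: repeatedly fix the first undefined (state, symbol) met by the shortest-then-alphabetical prefix, trying targets in increasing order and rejecting any under which an Accept and a Reject string meet in one state with the same remainder; add a state when all current targets are rejected. Accepting states are where Accept strings end.
a: 0a undefined. 0a->0: ok.
b: 0b undefined. 0b->0: no, aabab/b meet in 0. Open state 1: 0b->1.
bb: 1b undefined. 1b->0: no, abbbb/aa meet in 0. 1b->1: no, aabab/abbab meet in 1 with "ab" left. Open state 2: 1b->2.
bba: 2a undefined. 2a->0: no, bbaaa/aa meet in 0. 2a->1: no, bb/abbab meet in 2. 2a->2: ok.
bbb: 2b undefined. 2b->0: no, abbbb/b meet in 1. 2b->1: ok.
aaba: 1a undefined. 1a->0: no, aabab/b meet in 1. 1a->1: ok.
All examples now run through 3 states with every (state, symbol) defined. Accept strings end in {2}, Reject strings end in {0,1}; accept={2}.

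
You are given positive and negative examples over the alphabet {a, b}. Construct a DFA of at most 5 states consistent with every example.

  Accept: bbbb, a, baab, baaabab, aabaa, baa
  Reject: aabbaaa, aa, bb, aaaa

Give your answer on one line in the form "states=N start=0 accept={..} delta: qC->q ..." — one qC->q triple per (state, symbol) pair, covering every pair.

states=4 start=0 accept={1,3} delta: 0a->1 0b->1 1a->2 1b->2 2a->3 2b->3 3a->0 3b->1

State merging on the prefix tree: take the shortest (then alphabetical) example prefix whose next move is undefined and point that move at state 0, else 1, else 2, ...; a target is out if some Accept/Reject pair would then sit in one state with the same input left (inseparable). If every existing state is out, open a new one.
a: 0a undefined. 0a->0: no, a/aa meet in 0. Open state 1: 0a->1.
b: 0b undefined. 0b->0: no, bbbb/bb meet in 0. 0b->1: ok.
aa: 1a undefined. 1a->0: no, baab/bb meet in 1 with "b" left. 1a->1: no, a/aa meet in 1. Open state 2: 1a->2.
bb: 1b undefined. 1b->0: no, bbbb/bb meet in 0. 1b->1: no, bbbb/bb meet in 1. 1b->2: ok.
aaa: 2a undefined. 2a->0: no, a/aaaa meet in 1. 2a->1: no, baab/aa meet in 2. 2a->2: no, baa/aa meet in 2. Open state 3: 2a->3.
aab: 2b undefined. 2b->0: no, aabaa/aa meet in 2. 2b->1: no, bbbb/aa meet in 2. 2b->2: no, bbbb/aa meet in 2. 2b->3: ok.
aaaa: 3a undefined. 3a->0: ok.
aabb: 3b undefined. 3b->0: no, bbbb/aaaa meet in 0. 3b->1: ok.
All examples now run through 4 states with every (state, symbol) defined. Accept strings end in {1,3}, Reject strings end in {0,2}; accept={1,3}.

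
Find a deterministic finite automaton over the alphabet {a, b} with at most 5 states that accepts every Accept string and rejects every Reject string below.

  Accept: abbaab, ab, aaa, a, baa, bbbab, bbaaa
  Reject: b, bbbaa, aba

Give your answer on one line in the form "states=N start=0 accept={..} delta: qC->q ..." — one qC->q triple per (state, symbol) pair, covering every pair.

State merging on the prefix tree: take the shortest (then alphabetical) example prefix whose next move is undefined and point that move at state 0, else 1, else 2, ...; a target is out if some Accept/Reject pair would then sit in one state with the same input left (inseparable). If every existing state is out, open a new one.
a: 0a undefined. 0a->0: no, ab/b meet in 0 with "b" left. Open state 1: 0a->1.
b: 0b undefined. 0b->0: no, baa/bbbaa meet in 1 with "a" left. 0b->1: no, a/b meet in 1. Open state 2: 0b->2.
aa: 1a undefined. 1a->0: ok.
ab: 1b undefined. 1b->0: no, aaa/aba meet in 1. 1b->1: ok.
ba: 2a undefined. 2a->0: ok.
bb: 2b undefined. 2b->0: no, abbaab/bbbaa meet in 1. 2b->1: no, abbaab/bbbaa meet in 1. 2b->2: no, abbaab/bbbaa meet in 1. Open state 3: 2b->3.
bba: 3a undefined. 3a->0: no, bbaaa/aba meet in 0. 3a->1: ok.
bbb: 3b undefined. 3b->0: ok.
All examples now run through 4 states with every (state, symbol) defined. Accept strings end in {1}, Reject strings end in {0,2}; accept={1}.

states=4 start=0 accept={1} delta: 0a->1 0b->2 1a->0 1b->1 2a->0 2b->3 3a->1 3b->0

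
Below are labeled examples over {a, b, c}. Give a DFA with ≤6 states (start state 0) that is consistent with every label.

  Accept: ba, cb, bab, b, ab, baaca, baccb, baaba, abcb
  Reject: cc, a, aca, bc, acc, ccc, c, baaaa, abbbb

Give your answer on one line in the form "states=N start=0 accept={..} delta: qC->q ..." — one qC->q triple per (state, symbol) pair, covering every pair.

State merging on the prefix tree: take the shortest (then alphabetical) example prefix whose next move is undefined and point that move at state 0, else 1, else 2, ...; a target is out if some Accept/Reject pair would then sit in one state with the same input left (inseparable). If every existing state is out, open a new one.
a: 0a undefined. 0a->0: ok.
b: 0b undefined. 0b->0: no, ba/a meet in 0. Open state 1: 0b->1.
c: 0c undefined. 0c->0: ok.
ba: 1a undefined. 1a->0: no, ba/cc meet in 0. 1a->1: no, ba/baaaa meet in 1. Open state 2: 1a->2.
bc: 1c undefined. 1c->0: ok.
abb: 1b undefined. 1b->0: ok.
baa: 2a undefined. 2a->0: no, baaca/cc meet in 0. 2a->1: no, cb/baaaa meet in 1. 2a->2: no, ba/baaaa meet in 2. Open state 3: 2a->3.
bab: 2b undefined. 2b->0: no, bab/cc meet in 0. 2b->1: ok.
bac: 2c undefined. 2c->0: ok.
baaa: 3a undefined. 3a->0: ok.
baab: 3b undefined. 3b->0: no, baaba/cc meet in 0. 3b->1: ok.
baac: 3c undefined. 3c->0: no, baaca/cc meet in 0. 3c->1: ok.
All examples now run through 4 states with every (state, symbol) defined. Accept strings end in {1,2}, Reject strings end in {0}; accept={1,2}.

states=4 start=0 accept={1,2} delta: 0a->0 0b->1 0c->0 1a->2 1b->0 1c->0 2a->3 2b->1 2c->0 3a->0 3b->1 3c->1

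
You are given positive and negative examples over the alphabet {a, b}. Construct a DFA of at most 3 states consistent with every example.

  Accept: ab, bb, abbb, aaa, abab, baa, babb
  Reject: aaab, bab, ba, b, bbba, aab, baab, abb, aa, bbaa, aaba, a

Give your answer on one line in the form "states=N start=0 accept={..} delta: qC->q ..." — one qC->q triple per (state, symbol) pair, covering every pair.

Fold the examples into a partial DFA from state 0: repeatedly fix the first undefined (state, symbol) met by the shortest-then-alphabetical prefix, trying targets in increasing order and rejecting any under which an Accept and a Reject string meet in one state with the same remainder; add a state when all current targets are rejected. Accepting states are where Accept strings end.
a: 0a undefined. 0a->0: no, ab/aaab meet in 0 with "b" left. Open state 1: 0a->1.
b: 0b undefined. 0b->0: no, ab/bab meet in 1 with "b" left. 0b->1: ok.
aa: 1a undefined. 1a->0: no, ab/aaab meet in 1 with "b" left. 1a->1: no, ab/aaab meet in 1 with "b" left. Open state 2: 1a->2.
ab: 1b undefined. 1b->0: ok.
aaa: 2a undefined. 2a->0: ok.
aab: 2b undefined. 2b->0: no, ab/bab meet in 0. 2b->1: ok.
All examples now run through 3 states with every (state, symbol) defined. Accept strings end in {0}, Reject strings end in {1,2}; accept={0}.

states=3 start=0 accept={0} delta: 0a->1 0b->1 1a->2 1b->0 2a->0 2b->1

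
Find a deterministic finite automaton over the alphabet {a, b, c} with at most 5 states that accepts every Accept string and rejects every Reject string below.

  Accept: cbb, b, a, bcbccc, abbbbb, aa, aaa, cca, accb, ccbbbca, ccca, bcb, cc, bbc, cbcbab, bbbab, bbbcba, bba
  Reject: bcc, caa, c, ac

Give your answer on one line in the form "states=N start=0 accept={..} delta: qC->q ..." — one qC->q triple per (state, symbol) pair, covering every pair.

states=3 start=0 accept={0,1} delta: 0a->0 0b->1 0c->2 1a->0 1b->1 1c->0 2a->2 2b->0 2c->1

Grow the machine one transition at a time. Run the examples from 0; the earliest place one falls off (shortest prefix, ties alphabetical) gets sent to the lowest-numbered state that keeps every Accept/Reject pair distinguishable — a pair clashes when both reach the same state with identical unread suffix — and to a fresh state only if none does.
a: 0a undefined. 0a->0: ok.
b: 0b undefined. 0b->0: no, cc/bcc meet in 0 with "cc" left. Open state 1: 0b->1.
c: 0c undefined. 0c->0: no, a/caa meet in 0. 0c->1: no, b/c meet in 1. Open state 2: 0c->2.
bb: 1b undefined. 1b->0: no, bbc/c meet in 2. 1b->1: ok.
bc: 1c undefined. 1c->0: ok.
ca: 2a undefined. 2a->0: no, a/caa meet in 0. 2a->1: no, bbbcba/caa meet in 1 with "a" left. 2a->2: ok.
cb: 2b undefined. 2b->0: ok.
cc: 2c undefined. 2c->0: no, ccca/bcc meet in 2. 2c->1: ok.
bba: 1a undefined. 1a->0: ok.
All examples now run through 3 states with every (state, symbol) defined. Accept strings end in {0,1}, Reject strings end in {2}; accept={0,1}.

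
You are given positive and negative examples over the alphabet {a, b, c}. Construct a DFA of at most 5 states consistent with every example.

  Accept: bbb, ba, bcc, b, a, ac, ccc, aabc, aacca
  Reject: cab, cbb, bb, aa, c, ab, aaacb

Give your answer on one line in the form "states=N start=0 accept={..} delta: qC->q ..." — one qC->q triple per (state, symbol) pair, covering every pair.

states=4 start=0 accept={1,2} delta: 0a->1 0b->2 0c->3 1a->0 1b->0 1c->1 2a->1 2b->0 2c->1 3a->1 3b->1 3c->2

Grow the machine one transition at a time. Run the examples from 0; the earliest place one falls off (shortest prefix, ties alphabetical) gets sent to the lowest-numbered state that keeps every Accept/Reject pair distinguishable — a pair clashes when both reach the same state with identical unread suffix — and to a fresh state only if none does.
a: 0a undefined. 0a->0: no, b/ab meet in 0 with "b" left. Open state 1: 0a->1.
b: 0b undefined. 0b->0: no, bbb/bb meet in 0. 0b->1: no, ba/aa meet in 1 with "a" left. Open state 2: 0b->2.
c: 0c undefined. 0c->0: no, ccc/c meet in 0. 0c->1: no, a/c meet in 1. 0c->2: no, bbb/cbb meet in 2 with "bb" left. Open state 3: 0c->3.
aa: 1a undefined. 1a->0: ok.
ab: 1b undefined. 1b->0: ok.
ac: 1c undefined. 1c->0: no, b/aaacb meet in 2. 1c->1: ok.
ba: 2a undefined. 2a->0: no, ba/aa meet in 0. 2a->1: ok.
bb: 2b undefined. 2b->0: ok.
bc: 2c undefined. 2c->0: no, bcc/c meet in 3. 2c->1: ok.
ca: 3a undefined. 3a->0: no, bbb/cab meet in 2. 3a->1: ok.
cb: 3b undefined. 3b->0: no, bbb/cbb meet in 2. 3b->1: ok.
cc: 3c undefined. 3c->0: no, ccc/c meet in 3. 3c->1: no, aacca/cab meet in 0. 3c->2: ok.
All examples now run through 4 states with every (state, symbol) defined. Accept strings end in {1,2}, Reject strings end in {0,3}; accept={1,2}.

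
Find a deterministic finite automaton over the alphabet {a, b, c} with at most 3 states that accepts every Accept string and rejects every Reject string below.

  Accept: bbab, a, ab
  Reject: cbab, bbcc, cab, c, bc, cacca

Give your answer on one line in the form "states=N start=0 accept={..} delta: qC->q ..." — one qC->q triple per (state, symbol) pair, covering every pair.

Fold the examples into a partial DFA from state 0: repeatedly fix the first undefined (state, symbol) met by the shortest-then-alphabetical prefix, trying targets in increasing order and rejecting any under which an Accept and a Reject string meet in one state with the same remainder; add a state when all current targets are rejected. Accepting states are where Accept strings end.
a: 0a undefined. 0a->0: ok.
b: 0b undefined. 0b->0: ok.
c: 0c undefined. 0c->0: no, bbab/cbab meet in 0. Open state 1: 0c->1.
ca: 1a undefined. 1a->0: no, bbab/cab meet in 0. 1a->1: ok.
cb: 1b undefined. 1b->0: no, bbab/cbab meet in 0. 1b->1: ok.
cac: 1c undefined. 1c->0: no, bbab/bbcc meet in 0. 1c->1: ok.
All examples now run through 2 states with every (state, symbol) defined. Accept strings end in {0}, Reject strings end in {1}; accept={0}.

states=2 start=0 accept={0} delta: 0a->0 0b->0 0c->1 1a->1 1b->1 1c->1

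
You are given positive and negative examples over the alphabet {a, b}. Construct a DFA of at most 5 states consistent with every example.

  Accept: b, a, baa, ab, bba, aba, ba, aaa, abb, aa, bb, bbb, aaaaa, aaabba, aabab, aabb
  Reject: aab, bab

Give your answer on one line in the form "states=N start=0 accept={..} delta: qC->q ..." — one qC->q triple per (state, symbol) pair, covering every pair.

states=4 start=0 accept={0,1,2} delta: 0a->1 0b->1 1a->2 1b->0 2a->0 2b->3 3a->0 3b->0

State merging on the prefix tree: take the shortest (then alphabetical) example prefix whose next move is undefined and point that move at state 0, else 1, else 2, ...; a target is out if some Accept/Reject pair would then sit in one state with the same input left (inseparable). If every existing state is out, open a new one.
a: 0a undefined. 0a->0: no, b/aab meet in 0 with "b" left. Open state 1: 0a->1.
b: 0b undefined. 0b->0: no, ab/bab meet in 1 with "b" left. 0b->1: ok.
aa: 1a undefined. 1a->0: no, b/aab meet in 1. 1a->1: no, ab/aab meet in 1 with "b" left. Open state 2: 1a->2.
ab: 1b undefined. 1b->0: ok.
aaa: 2a undefined. 2a->0: ok.
aab: 2b undefined. 2b->0: no, baa/aab meet in 0. 2b->1: no, b/aab meet in 1. 2b->2: no, ba/aab meet in 2. Open state 3: 2b->3.
aaba: 3a undefined. 3a->0: ok.
aabb: 3b undefined. 3b->0: ok.
All examples now run through 4 states with every (state, symbol) defined. Accept strings end in {0,1,2}, Reject strings end in {3}; accept={0,1,2}.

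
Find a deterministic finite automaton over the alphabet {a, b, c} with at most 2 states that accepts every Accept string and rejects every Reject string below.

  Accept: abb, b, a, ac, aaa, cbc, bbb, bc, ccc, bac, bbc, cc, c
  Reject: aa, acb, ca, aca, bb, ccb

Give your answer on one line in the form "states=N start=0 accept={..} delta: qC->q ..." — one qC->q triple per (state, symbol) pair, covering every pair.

Grow the machine one transition at a time. Run the examples from 0; the earliest place one falls off (shortest prefix, ties alphabetical) gets sent to the lowest-numbered state that keeps every Accept/Reject pair distinguishable — a pair clashes when both reach the same state with identical unread suffix — and to a fresh state only if none does.
a: 0a undefined. 0a->0: no, abb/bb meet in 0 with "bb" left. Open state 1: 0a->1.
b: 0b undefined. 0b->0: no, b/bb meet in 0. 0b->1: ok.
c: 0c undefined. 0c->0: no, b/ca meet in 1. 0c->1: ok.
aa: 1a undefined. 1a->0: ok.
ab: 1b undefined. 1b->0: ok.
ac: 1c undefined. 1c->0: no, abb/acb meet in 1. 1c->1: ok.
All examples now run through 2 states with every (state, symbol) defined. Accept strings end in {1}, Reject strings end in {0}; accept={1}.

states=2 start=0 accept={1} delta: 0a->1 0b->1 0c->1 1a->0 1b->0 1c->1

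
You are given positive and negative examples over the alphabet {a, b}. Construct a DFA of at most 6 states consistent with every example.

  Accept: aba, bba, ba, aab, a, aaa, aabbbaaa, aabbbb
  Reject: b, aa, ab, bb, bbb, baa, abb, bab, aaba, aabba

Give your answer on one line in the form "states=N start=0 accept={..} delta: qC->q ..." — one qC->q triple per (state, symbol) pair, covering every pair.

State merging on the prefix tree: take the shortest (then alphabetical) example prefix whose next move is undefined and point that move at state 0, else 1, else 2, ...; a target is out if some Accept/Reject pair would then sit in one state with the same input left (inseparable). If every existing state is out, open a new one.
a: 0a undefined. 0a->0: no, aba/aaba meet in 0 with "ba" left. Open state 1: 0a->1.
b: 0b undefined. 0b->0: ok.
aa: 1a undefined. 1a->0: no, bba/aaba meet in 1. 1a->1: no, aba/aaba meet in 1 with "ba" left. Open state 2: 1a->2.
ab: 1b undefined. 1b->0: ok.
aaa: 2a undefined. 2a->0: no, aaa/b meet in 0. 2a->1: ok.
aab: 2b undefined. 2b->0: no, aba/aaba meet in 1. 2b->1: no, aba/aabba meet in 1. 2b->2: no, aba/aaba meet in 1. Open state 3: 2b->3.
aaba: 3a undefined. 3a->0: ok.
aabb: 3b undefined. 3b->0: no, aba/aabba meet in 1. 3b->1: no, aabbbb/b meet in 0. 3b->2: no, aba/aabba meet in 1. 3b->3: no, aabbbaaa/aa meet in 2. Open state 4: 3b->4.
aabba: 4a undefined. 4a->0: ok.
aabbb: 4b undefined. 4b->0: no, aabbbb/b meet in 0. 4b->1: no, aabbbaaa/aa meet in 2. 4b->2: ok.
All examples now run through 5 states with every (state, symbol) defined. Accept strings end in {1,3}, Reject strings end in {0,2}; accept={1,3}.

states=5 start=0 accept={1,3} delta: 0a->1 0b->0 1a->2 1b->0 2a->1 2b->3 3a->0 3b->4 4a->0 4b->2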